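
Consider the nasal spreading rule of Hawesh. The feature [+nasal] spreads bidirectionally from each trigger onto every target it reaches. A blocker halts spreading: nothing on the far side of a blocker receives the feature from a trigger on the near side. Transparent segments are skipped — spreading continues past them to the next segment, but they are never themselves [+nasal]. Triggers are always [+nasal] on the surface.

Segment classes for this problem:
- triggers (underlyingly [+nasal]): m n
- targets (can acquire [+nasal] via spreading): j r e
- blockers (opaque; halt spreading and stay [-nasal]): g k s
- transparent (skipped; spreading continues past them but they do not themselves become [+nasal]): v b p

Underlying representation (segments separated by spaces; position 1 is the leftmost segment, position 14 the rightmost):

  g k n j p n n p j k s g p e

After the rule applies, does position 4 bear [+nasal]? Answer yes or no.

yes

From /n/ at 3 rightward: 4 /j/ → [+nasal]; 5 /p/ transparent; 6 /n/ is itself a trigger — this domain ends here.
From /n/ at 3 leftward: 2 /k/ blocks.
From /n/ at 6 rightward: 7 /n/ is itself a trigger — this domain ends here.
From /n/ at 6 leftward: 5 /p/ transparent; 4 /j/ → [+nasal]; 3 /n/ is itself a trigger — this domain ends here.
From /n/ at 7 rightward: 8 /p/ transparent; 9 /j/ → [+nasal]; 10 /k/ blocks.
From /n/ at 7 leftward: 6 /n/ is itself a trigger — this domain ends here.
Target with no active source: position 14 stays [-nasal].
[+nasal] positions on the surface: 3 4 6 7 9.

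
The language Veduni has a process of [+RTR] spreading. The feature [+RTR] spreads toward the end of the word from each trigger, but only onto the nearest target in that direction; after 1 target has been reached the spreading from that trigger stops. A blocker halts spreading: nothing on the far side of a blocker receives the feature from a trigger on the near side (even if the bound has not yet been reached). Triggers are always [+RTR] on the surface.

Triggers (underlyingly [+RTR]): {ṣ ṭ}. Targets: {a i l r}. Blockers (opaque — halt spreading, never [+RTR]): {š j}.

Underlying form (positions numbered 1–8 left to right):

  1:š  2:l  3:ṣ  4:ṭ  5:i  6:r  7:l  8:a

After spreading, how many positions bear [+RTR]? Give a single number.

3

From /ṣ/ at 3 rightward: 4 /ṭ/ is itself a trigger — this domain ends here.
From /ṭ/ at 4 rightward: 5 /i/ → [+RTR]; bound reached.
Targets with no active source: positions 2 6 7 8 stay [-emphatic].
[+RTR] positions on the surface: 3 4 5.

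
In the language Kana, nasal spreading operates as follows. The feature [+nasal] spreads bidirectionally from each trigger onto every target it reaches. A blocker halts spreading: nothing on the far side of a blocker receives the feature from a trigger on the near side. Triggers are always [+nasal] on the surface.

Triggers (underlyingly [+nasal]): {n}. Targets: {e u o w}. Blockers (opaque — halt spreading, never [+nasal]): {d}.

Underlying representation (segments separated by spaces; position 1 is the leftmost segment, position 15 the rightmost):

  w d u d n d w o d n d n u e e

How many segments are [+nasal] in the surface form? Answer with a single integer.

6

From /n/ at 5 rightward: 6 /d/ blocks.
From /n/ at 5 leftward: 4 /d/ blocks.
From /n/ at 10 rightward: 11 /d/ blocks.
From /n/ at 10 leftward: 9 /d/ blocks.
From /n/ at 12 rightward: 13 /u/ → [+nasal]; 14 /e/ → [+nasal]; 15 /e/ → [+nasal]; word edge.
From /n/ at 12 leftward: 11 /d/ blocks.
Targets with no active source: positions 1 3 7 8 stay [-nasal].
[+nasal] positions on the surface: 5 10 12 13 14 15.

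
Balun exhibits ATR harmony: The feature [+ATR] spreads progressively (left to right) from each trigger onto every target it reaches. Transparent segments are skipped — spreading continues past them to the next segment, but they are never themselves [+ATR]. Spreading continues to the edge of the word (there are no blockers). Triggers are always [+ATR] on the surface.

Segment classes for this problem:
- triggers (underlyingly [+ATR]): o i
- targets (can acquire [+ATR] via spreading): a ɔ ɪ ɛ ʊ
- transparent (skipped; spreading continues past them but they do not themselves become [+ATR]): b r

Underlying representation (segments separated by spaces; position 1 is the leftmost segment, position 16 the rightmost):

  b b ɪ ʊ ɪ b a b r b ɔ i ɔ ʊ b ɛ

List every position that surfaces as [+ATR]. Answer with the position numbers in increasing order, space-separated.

From /i/ at 12 rightward: 13 /ɔ/ → [+ATR]; 14 /ʊ/ → [+ATR]; 15 /b/ transparent; 16 /ɛ/ → [+ATR]; word edge.
Targets with no active source: positions 3 4 5 7 11 stay [-ATR].

12 13 14 16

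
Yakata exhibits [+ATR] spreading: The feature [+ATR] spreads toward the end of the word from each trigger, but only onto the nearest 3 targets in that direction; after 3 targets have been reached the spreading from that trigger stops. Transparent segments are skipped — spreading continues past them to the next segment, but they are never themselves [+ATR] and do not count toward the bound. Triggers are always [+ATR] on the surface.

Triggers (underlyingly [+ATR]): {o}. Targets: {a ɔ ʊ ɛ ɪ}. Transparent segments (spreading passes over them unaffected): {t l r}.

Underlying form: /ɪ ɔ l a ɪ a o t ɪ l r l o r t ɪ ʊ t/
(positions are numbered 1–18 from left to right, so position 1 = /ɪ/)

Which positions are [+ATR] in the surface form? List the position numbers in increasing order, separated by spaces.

From /o/ at 7 rightward: 8 /t/ transparent; 9 /ɪ/ → [+ATR]; 10 /l/ transparent; 11 /r/ transparent; 12 /l/ transparent; 13 /o/ is itself a trigger — this domain ends here.
From /o/ at 13 rightward: 14 /r/ transparent; 15 /t/ transparent; 16 /ɪ/ → [+ATR]; 17 /ʊ/ → [+ATR]; 18 /t/ transparent; word edge.
Targets with no active source: positions 1 2 4 5 6 stay [-ATR].

7 9 13 16 17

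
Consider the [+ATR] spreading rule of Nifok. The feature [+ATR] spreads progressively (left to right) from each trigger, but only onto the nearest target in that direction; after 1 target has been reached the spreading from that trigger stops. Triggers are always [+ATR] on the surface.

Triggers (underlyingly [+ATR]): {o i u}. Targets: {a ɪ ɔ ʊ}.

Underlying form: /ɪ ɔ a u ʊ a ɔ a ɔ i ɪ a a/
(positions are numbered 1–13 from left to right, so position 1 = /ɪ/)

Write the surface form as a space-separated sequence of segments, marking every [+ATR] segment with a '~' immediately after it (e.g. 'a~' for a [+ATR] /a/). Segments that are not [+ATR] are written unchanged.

ɪ ɔ a u~ ʊ~ a ɔ a ɔ i~ ɪ~ a a

From /u/ at 4 rightward: 5 /ʊ/ → [+ATR]; bound reached.
From /i/ at 10 rightward: 11 /ɪ/ → [+ATR]; bound reached.
Targets with no active source: positions 1 2 3 6 7 8 9 12 13 stay [-ATR].
[+ATR] positions on the surface: 4 5 10 11.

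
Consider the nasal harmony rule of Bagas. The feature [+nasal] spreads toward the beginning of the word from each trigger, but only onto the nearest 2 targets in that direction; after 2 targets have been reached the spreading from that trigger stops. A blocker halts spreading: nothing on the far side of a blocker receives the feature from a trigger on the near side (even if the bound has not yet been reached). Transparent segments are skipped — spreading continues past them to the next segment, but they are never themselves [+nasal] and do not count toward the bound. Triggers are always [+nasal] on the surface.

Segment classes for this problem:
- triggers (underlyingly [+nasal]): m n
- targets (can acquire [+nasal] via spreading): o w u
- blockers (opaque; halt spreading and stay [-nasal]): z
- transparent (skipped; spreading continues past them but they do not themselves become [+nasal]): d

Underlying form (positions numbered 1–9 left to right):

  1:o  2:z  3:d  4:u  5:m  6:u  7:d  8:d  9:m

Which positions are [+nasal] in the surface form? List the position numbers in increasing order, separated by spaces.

From /m/ at 5 leftward: 4 /u/ → [+nasal]; 3 /d/ transparent; 2 /z/ blocks.
From /m/ at 9 leftward: 8 /d/ transparent; 7 /d/ transparent; 6 /u/ → [+nasal]; 5 /m/ is itself a trigger — this domain ends here.
Target with no active source: position 1 stays [-nasal].

4 5 6 9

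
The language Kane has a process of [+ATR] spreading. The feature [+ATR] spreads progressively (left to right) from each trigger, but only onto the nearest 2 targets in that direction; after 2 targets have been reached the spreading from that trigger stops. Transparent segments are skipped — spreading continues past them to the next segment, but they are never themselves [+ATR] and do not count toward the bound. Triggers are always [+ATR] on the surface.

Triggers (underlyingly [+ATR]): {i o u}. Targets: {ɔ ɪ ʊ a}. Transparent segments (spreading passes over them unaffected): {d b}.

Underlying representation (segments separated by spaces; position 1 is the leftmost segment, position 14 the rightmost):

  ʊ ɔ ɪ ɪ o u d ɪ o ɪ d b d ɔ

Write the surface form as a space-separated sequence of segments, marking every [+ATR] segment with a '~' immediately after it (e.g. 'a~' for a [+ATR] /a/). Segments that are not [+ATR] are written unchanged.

ʊ ɔ ɪ ɪ o~ u~ d ɪ~ o~ ɪ~ d b d ɔ~

From /o/ at 5 rightward: 6 /u/ is itself a trigger — this domain ends here.
From /u/ at 6 rightward: 7 /d/ transparent; 8 /ɪ/ → [+ATR]; 9 /o/ is itself a trigger — this domain ends here.
From /o/ at 9 rightward: 10 /ɪ/ → [+ATR]; 11 /d/ transparent; 12 /b/ transparent; 13 /d/ transparent; 14 /ɔ/ → [+ATR]; bound reached.
Targets with no active source: positions 1 2 3 4 stay [-ATR].
[+ATR] positions on the surface: 5 6 8 9 10 14.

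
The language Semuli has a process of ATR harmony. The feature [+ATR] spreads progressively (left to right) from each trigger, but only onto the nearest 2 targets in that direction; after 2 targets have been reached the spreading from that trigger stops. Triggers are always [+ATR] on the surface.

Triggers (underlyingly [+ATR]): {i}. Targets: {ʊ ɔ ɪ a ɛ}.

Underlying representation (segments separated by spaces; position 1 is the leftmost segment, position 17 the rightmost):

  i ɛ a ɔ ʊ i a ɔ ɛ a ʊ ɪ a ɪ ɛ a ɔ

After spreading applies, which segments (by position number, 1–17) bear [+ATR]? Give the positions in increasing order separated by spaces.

From /i/ at 1 rightward: 2 /ɛ/ → [+ATR]; 3 /a/ → [+ATR]; bound reached.
From /i/ at 6 rightward: 7 /a/ → [+ATR]; 8 /ɔ/ → [+ATR]; bound reached.
Targets with no active source: positions 4 5 9 10 11 12 13 14 15 16 17 stay [-ATR].

1 2 3 6 7 8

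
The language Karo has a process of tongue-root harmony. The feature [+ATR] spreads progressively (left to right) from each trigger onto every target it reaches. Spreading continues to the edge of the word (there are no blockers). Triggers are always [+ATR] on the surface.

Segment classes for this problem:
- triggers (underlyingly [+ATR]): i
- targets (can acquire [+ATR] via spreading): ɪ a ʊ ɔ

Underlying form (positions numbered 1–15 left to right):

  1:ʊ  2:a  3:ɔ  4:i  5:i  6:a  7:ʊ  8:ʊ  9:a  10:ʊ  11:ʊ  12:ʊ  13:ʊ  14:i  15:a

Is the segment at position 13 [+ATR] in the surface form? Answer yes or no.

From /i/ at 4 rightward: 5 /i/ is itself a trigger — this domain ends here.
From /i/ at 5 rightward: 6 /a/ → [+ATR]; 7 /ʊ/ → [+ATR]; 8 /ʊ/ → [+ATR]; 9 /a/ → [+ATR]; 10 /ʊ/ → [+ATR]; 11 /ʊ/ → [+ATR]; 12 /ʊ/ → [+ATR]; 13 /ʊ/ → [+ATR]; 14 /i/ is itself a trigger — this domain ends here.
From /i/ at 14 rightward: 15 /a/ → [+ATR]; word edge.
Targets with no active source: positions 1 2 3 stay [-ATR].
[+ATR] positions on the surface: 4 5 6 7 8 9 10 11 12 13 14 15.

yes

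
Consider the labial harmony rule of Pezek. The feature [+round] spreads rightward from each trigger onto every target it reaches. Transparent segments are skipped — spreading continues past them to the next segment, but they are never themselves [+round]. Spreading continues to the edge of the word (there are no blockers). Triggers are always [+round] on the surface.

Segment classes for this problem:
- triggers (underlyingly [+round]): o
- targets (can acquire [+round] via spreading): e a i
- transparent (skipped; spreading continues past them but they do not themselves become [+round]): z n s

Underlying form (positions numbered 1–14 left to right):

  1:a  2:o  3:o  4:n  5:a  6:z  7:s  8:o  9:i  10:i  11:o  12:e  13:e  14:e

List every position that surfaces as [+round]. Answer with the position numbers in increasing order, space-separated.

From /o/ at 2 rightward: 3 /o/ is itself a trigger — this domain ends here.
From /o/ at 3 rightward: 4 /n/ transparent; 5 /a/ → [+round]; 6 /z/ transparent; 7 /s/ transparent; 8 /o/ is itself a trigger — this domain ends here.
From /o/ at 8 rightward: 9 /i/ → [+round]; 10 /i/ → [+round]; 11 /o/ is itself a trigger — this domain ends here.
From /o/ at 11 rightward: 12 /e/ → [+round]; 13 /e/ → [+round]; 14 /e/ → [+round]; word edge.
Target with no active source: position 1 stays [-round].

2 3 5 8 9 10 11 12 13 14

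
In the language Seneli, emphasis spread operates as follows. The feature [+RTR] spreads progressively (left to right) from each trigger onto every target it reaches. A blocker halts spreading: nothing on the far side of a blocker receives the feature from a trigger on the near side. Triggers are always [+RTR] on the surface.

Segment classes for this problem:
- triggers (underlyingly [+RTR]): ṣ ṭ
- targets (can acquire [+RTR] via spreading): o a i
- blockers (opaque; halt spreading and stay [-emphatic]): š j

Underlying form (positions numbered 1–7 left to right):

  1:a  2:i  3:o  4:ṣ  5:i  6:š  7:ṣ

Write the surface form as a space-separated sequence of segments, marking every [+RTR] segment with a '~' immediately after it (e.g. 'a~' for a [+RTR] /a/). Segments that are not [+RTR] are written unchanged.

From /ṣ/ at 4 rightward: 5 /i/ → [+RTR]; 6 /š/ blocks.
From /ṣ/ at 7 rightward: word edge.
Targets with no active source: positions 1 2 3 stay [-emphatic].
[+RTR] positions on the surface: 4 5 7.

a i o ṣ~ i~ š ṣ~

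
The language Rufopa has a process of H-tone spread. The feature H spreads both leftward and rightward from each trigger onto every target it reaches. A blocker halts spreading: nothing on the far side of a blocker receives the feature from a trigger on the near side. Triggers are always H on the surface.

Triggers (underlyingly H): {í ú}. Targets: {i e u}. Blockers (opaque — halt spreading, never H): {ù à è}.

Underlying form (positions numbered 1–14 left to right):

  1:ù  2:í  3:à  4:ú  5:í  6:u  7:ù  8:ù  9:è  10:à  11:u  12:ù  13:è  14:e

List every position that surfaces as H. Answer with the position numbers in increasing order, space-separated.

From /í/ at 2 rightward: 3 /à/ blocks.
From /í/ at 2 leftward: 1 /ù/ blocks.
From /ú/ at 4 rightward: 5 /í/ is itself a trigger — this domain ends here.
From /ú/ at 4 leftward: 3 /à/ blocks.
From /í/ at 5 rightward: 6 /u/ → H; 7 /ù/ blocks.
From /í/ at 5 leftward: 4 /ú/ is itself a trigger — this domain ends here.
Targets with no active source: positions 11 14 stay [-high tone].

2 4 5 6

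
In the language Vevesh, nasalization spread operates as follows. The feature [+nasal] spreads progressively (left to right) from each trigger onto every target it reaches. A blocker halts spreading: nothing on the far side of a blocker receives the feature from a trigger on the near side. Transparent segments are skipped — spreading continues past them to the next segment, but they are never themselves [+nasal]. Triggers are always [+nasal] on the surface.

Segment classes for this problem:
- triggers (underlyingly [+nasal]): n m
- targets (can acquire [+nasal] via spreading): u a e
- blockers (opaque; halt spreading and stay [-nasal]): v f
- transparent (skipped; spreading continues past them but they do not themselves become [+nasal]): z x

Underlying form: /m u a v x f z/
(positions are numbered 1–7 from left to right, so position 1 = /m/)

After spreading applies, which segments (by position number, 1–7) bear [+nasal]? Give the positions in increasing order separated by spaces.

From /m/ at 1 rightward: 2 /u/ → [+nasal]; 3 /a/ → [+nasal]; 4 /v/ blocks.

1 2 3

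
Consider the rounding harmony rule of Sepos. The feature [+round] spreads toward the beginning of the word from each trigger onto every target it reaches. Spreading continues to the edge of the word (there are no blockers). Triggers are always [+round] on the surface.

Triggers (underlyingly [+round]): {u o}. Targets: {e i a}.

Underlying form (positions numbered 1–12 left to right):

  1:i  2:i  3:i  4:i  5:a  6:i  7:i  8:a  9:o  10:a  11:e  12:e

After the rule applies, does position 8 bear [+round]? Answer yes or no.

yes

From /o/ at 9 leftward: 8 /a/ → [+round]; 7 /i/ → [+round]; 6 /i/ → [+round]; 5 /a/ → [+round]; 4 /i/ → [+round]; 3 /i/ → [+round]; 2 /i/ → [+round]; 1 /i/ → [+round]; word edge.
Targets with no active source: positions 10 11 12 stay [-round].
[+round] positions on the surface: 1 2 3 4 5 6 7 8 9.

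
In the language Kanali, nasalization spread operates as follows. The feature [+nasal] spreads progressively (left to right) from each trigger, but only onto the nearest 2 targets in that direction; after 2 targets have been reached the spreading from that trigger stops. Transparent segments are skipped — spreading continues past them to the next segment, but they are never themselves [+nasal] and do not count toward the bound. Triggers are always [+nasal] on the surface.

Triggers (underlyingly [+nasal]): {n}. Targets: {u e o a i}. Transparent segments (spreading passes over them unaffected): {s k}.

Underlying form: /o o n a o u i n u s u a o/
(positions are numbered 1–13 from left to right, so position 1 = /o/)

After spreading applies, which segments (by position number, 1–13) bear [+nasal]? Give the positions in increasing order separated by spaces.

From /n/ at 3 rightward: 4 /a/ → [+nasal]; 5 /o/ → [+nasal]; bound reached.
From /n/ at 8 rightward: 9 /u/ → [+nasal]; 10 /s/ transparent; 11 /u/ → [+nasal]; bound reached.
Targets with no active source: positions 1 2 6 7 12 13 stay [-nasal].

3 4 5 8 9 11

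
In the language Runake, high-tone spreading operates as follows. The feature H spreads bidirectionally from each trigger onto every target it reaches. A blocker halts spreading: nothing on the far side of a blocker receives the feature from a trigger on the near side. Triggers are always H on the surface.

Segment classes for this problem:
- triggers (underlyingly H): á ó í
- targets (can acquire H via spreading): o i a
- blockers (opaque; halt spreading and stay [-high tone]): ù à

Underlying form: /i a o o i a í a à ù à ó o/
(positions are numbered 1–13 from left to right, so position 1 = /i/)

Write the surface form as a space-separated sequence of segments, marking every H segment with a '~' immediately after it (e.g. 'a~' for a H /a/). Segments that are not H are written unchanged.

i~ a~ o~ o~ i~ a~ í~ a~ à ù à ó~ o~

From /í/ at 7 rightward: 8 /a/ → H; 9 /à/ blocks.
From /í/ at 7 leftward: 6 /a/ → H; 5 /i/ → H; 4 /o/ → H; 3 /o/ → H; 2 /a/ → H; 1 /i/ → H; word edge.
From /ó/ at 12 rightward: 13 /o/ → H; word edge.
From /ó/ at 12 leftward: 11 /à/ blocks.
H positions on the surface: 1 2 3 4 5 6 7 8 12 13.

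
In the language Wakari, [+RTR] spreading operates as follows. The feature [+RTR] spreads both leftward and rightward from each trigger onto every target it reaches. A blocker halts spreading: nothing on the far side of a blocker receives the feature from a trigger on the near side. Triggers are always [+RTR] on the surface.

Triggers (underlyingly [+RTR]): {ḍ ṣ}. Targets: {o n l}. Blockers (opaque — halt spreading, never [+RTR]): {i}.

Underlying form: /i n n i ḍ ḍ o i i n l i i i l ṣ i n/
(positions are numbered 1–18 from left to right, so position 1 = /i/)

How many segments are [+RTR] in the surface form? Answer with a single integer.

From /ḍ/ at 5 rightward: 6 /ḍ/ is itself a trigger — this domain ends here.
From /ḍ/ at 5 leftward: 4 /i/ blocks.
From /ḍ/ at 6 rightward: 7 /o/ → [+RTR]; 8 /i/ blocks.
From /ḍ/ at 6 leftward: 5 /ḍ/ is itself a trigger — this domain ends here.
From /ṣ/ at 16 rightward: 17 /i/ blocks.
From /ṣ/ at 16 leftward: 15 /l/ → [+RTR]; 14 /i/ blocks.
Targets with no active source: positions 2 3 10 11 18 stay [-emphatic].
[+RTR] positions on the surface: 5 6 7 15 16.

5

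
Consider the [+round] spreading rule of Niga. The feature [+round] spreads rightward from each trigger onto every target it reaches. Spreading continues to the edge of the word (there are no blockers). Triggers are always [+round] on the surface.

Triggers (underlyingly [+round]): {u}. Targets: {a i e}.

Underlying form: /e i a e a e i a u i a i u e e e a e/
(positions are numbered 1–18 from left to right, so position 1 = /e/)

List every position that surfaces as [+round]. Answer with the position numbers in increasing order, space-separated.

9 10 11 12 13 14 15 16 17 18

From /u/ at 9 rightward: 10 /i/ → [+round]; 11 /a/ → [+round]; 12 /i/ → [+round]; 13 /u/ is itself a trigger — this domain ends here.
From /u/ at 13 rightward: 14 /e/ → [+round]; 15 /e/ → [+round]; 16 /e/ → [+round]; 17 /a/ → [+round]; 18 /e/ → [+round]; word edge.
Targets with no active source: positions 1 2 3 4 5 6 7 8 stay [-round].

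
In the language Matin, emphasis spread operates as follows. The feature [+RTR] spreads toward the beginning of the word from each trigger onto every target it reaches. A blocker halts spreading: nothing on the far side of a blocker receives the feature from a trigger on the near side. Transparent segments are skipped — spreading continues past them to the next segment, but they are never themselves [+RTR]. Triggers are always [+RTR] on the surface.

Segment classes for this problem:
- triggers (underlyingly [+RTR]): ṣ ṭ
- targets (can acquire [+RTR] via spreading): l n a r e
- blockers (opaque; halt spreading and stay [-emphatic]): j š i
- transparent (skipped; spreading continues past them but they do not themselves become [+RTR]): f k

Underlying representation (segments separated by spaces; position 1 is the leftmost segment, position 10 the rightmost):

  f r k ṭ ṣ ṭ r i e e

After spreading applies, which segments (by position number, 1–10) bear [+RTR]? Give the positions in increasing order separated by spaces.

2 4 5 6

From /ṭ/ at 4 leftward: 3 /k/ transparent; 2 /r/ → [+RTR]; 1 /f/ transparent; word edge.
From /ṣ/ at 5 leftward: 4 /ṭ/ is itself a trigger — this domain ends here.
From /ṭ/ at 6 leftward: 5 /ṣ/ is itself a trigger — this domain ends here.
Targets with no active source: positions 7 9 10 stay [-emphatic].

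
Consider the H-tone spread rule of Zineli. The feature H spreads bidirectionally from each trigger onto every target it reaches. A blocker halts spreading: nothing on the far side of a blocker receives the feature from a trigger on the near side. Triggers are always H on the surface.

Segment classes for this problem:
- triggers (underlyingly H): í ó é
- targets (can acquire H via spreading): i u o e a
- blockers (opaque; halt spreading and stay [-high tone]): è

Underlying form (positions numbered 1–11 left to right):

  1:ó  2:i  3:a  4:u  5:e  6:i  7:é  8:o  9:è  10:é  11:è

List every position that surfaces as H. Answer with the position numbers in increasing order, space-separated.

1 2 3 4 5 6 7 8 10

From /ó/ at 1 rightward: 2 /i/ → H; 3 /a/ → H; 4 /u/ → H; 5 /e/ → H; 6 /i/ → H; 7 /é/ is itself a trigger — this domain ends here.
From /ó/ at 1 leftward: word edge.
From /é/ at 7 rightward: 8 /o/ → H; 9 /è/ blocks.
From /é/ at 7 leftward: 6 /i/ → H; 5 /e/ → H; 4 /u/ → H; 3 /a/ → H; 2 /i/ → H; 1 /ó/ is itself a trigger — this domain ends here.
From /é/ at 10 rightward: 11 /è/ blocks.
From /é/ at 10 leftward: 9 /è/ blocks.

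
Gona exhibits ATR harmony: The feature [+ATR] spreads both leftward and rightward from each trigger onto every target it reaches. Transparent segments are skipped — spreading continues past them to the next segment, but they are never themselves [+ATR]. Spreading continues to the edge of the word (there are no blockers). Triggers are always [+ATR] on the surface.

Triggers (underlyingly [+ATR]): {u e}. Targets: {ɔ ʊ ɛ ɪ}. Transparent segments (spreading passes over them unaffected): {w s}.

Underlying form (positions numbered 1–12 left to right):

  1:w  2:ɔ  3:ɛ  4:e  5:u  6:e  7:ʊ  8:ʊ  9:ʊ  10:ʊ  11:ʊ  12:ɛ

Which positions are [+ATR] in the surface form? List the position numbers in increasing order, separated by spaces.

From /e/ at 4 rightward: 5 /u/ is itself a trigger — this domain ends here.
From /e/ at 4 leftward: 3 /ɛ/ → [+ATR]; 2 /ɔ/ → [+ATR]; 1 /w/ transparent; word edge.
From /u/ at 5 rightward: 6 /e/ is itself a trigger — this domain ends here.
From /u/ at 5 leftward: 4 /e/ is itself a trigger — this domain ends here.
From /e/ at 6 rightward: 7 /ʊ/ → [+ATR]; 8 /ʊ/ → [+ATR]; 9 /ʊ/ → [+ATR]; 10 /ʊ/ → [+ATR]; 11 /ʊ/ → [+ATR]; 12 /ɛ/ → [+ATR]; word edge.
From /e/ at 6 leftward: 5 /u/ is itself a trigger — this domain ends here.

2 3 4 5 6 7 8 9 10 11 12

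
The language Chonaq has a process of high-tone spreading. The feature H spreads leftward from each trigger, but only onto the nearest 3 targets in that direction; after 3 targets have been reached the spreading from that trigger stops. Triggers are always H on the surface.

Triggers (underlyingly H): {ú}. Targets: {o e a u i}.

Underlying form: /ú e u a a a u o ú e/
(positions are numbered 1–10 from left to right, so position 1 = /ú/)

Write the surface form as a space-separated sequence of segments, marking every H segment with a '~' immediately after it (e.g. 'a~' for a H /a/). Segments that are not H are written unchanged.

ú~ e u a a a~ u~ o~ ú~ e

From /ú/ at 1 leftward: word edge.
From /ú/ at 9 leftward: 8 /o/ → H; 7 /u/ → H; 6 /a/ → H; bound reached.
Targets with no active source: positions 2 3 4 5 10 stay [-high tone].
H positions on the surface: 1 6 7 8 9.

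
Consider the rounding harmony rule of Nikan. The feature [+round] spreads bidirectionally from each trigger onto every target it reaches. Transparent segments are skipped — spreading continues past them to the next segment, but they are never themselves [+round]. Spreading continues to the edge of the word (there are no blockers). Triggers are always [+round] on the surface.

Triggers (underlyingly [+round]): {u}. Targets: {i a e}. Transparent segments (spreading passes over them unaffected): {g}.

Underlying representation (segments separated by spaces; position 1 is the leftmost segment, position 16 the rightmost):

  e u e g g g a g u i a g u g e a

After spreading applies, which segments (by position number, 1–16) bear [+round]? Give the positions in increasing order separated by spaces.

1 2 3 7 9 10 11 13 15 16

From /u/ at 2 rightward: 3 /e/ → [+round]; 4 /g/ transparent; 5 /g/ transparent; 6 /g/ transparent; 7 /a/ → [+round]; 8 /g/ transparent; 9 /u/ is itself a trigger — this domain ends here.
From /u/ at 2 leftward: 1 /e/ → [+round]; word edge.
From /u/ at 9 rightward: 10 /i/ → [+round]; 11 /a/ → [+round]; 12 /g/ transparent; 13 /u/ is itself a trigger — this domain ends here.
From /u/ at 9 leftward: 8 /g/ transparent; 7 /a/ → [+round]; 6 /g/ transparent; 5 /g/ transparent; 4 /g/ transparent; 3 /e/ → [+round]; 2 /u/ is itself a trigger — this domain ends here.
From /u/ at 13 rightward: 14 /g/ transparent; 15 /e/ → [+round]; 16 /a/ → [+round]; word edge.
From /u/ at 13 leftward: 12 /g/ transparent; 11 /a/ → [+round]; 10 /i/ → [+round]; 9 /u/ is itself a trigger — this domain ends here.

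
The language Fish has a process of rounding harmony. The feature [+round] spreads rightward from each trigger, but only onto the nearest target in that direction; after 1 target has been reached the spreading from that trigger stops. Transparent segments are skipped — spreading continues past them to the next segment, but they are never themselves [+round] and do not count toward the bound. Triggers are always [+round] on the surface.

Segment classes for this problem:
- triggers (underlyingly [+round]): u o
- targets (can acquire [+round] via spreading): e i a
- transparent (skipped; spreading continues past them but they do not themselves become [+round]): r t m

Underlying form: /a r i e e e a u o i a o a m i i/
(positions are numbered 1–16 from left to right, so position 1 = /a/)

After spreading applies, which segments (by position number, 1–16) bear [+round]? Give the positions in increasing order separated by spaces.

8 9 10 12 13

From /u/ at 8 rightward: 9 /o/ is itself a trigger — this domain ends here.
From /o/ at 9 rightward: 10 /i/ → [+round]; bound reached.
From /o/ at 12 rightward: 13 /a/ → [+round]; bound reached.
Targets with no active source: positions 1 3 4 5 6 7 11 15 16 stay [-round].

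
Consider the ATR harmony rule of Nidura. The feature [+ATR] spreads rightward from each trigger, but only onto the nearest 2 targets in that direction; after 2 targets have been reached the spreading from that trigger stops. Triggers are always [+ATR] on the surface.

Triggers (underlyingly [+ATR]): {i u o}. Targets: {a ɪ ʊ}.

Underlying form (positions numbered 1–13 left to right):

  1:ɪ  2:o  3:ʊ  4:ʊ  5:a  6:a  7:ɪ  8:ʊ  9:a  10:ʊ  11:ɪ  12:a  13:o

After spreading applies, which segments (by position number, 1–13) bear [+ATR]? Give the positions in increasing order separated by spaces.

2 3 4 13

From /o/ at 2 rightward: 3 /ʊ/ → [+ATR]; 4 /ʊ/ → [+ATR]; bound reached.
From /o/ at 13 rightward: word edge.
Targets with no active source: positions 1 5 6 7 8 9 10 11 12 stay [-ATR].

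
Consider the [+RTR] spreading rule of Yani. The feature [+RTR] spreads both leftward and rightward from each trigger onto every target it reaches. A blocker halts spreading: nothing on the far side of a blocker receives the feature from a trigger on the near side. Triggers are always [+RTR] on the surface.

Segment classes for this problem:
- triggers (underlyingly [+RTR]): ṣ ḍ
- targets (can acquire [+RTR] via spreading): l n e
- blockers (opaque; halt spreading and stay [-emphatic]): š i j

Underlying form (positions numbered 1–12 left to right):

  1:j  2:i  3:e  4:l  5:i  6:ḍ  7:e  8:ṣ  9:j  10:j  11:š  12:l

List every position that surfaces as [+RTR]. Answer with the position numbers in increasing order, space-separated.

From /ḍ/ at 6 rightward: 7 /e/ → [+RTR]; 8 /ṣ/ is itself a trigger — this domain ends here.
From /ḍ/ at 6 leftward: 5 /i/ blocks.
From /ṣ/ at 8 rightward: 9 /j/ blocks.
From /ṣ/ at 8 leftward: 7 /e/ → [+RTR]; 6 /ḍ/ is itself a trigger — this domain ends here.
Targets with no active source: positions 3 4 12 stay [-emphatic].

6 7 8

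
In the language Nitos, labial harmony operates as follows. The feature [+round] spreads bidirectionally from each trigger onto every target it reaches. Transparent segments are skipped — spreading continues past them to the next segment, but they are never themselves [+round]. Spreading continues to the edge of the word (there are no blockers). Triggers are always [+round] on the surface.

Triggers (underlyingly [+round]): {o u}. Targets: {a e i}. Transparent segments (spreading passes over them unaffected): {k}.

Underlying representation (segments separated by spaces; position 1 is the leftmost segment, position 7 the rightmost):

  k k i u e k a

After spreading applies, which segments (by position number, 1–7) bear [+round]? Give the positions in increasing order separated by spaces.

From /u/ at 4 rightward: 5 /e/ → [+round]; 6 /k/ transparent; 7 /a/ → [+round]; word edge.
From /u/ at 4 leftward: 3 /i/ → [+round]; 2 /k/ transparent; 1 /k/ transparent; word edge.

3 4 5 7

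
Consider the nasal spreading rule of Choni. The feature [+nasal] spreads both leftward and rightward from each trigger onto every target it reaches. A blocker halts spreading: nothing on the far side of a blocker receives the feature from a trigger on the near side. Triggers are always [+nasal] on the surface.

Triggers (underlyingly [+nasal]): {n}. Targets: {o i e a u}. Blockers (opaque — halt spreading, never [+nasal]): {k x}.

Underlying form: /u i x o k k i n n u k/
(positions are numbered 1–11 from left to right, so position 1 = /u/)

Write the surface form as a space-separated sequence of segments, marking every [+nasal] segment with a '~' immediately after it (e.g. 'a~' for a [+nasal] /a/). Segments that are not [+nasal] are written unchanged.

u i x o k k i~ n~ n~ u~ k

From /n/ at 8 rightward: 9 /n/ is itself a trigger — this domain ends here.
From /n/ at 8 leftward: 7 /i/ → [+nasal]; 6 /k/ blocks.
From /n/ at 9 rightward: 10 /u/ → [+nasal]; 11 /k/ blocks.
From /n/ at 9 leftward: 8 /n/ is itself a trigger — this domain ends here.
Targets with no active source: positions 1 2 4 stay [-nasal].
[+nasal] positions on the surface: 7 8 9 10.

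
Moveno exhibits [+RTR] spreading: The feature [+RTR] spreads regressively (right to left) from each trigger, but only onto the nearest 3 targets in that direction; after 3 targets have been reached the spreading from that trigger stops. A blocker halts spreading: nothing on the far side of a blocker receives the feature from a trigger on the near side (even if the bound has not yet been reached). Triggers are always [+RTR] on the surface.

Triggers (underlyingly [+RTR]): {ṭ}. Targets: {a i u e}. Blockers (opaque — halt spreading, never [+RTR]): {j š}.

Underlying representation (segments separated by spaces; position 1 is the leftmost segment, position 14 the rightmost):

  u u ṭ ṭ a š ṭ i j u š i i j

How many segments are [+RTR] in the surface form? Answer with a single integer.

From /ṭ/ at 3 leftward: 2 /u/ → [+RTR]; 1 /u/ → [+RTR]; word edge.
From /ṭ/ at 4 leftward: 3 /ṭ/ is itself a trigger — this domain ends here.
From /ṭ/ at 7 leftward: 6 /š/ blocks.
Targets with no active source: positions 5 8 10 12 13 stay [-emphatic].
[+RTR] positions on the surface: 1 2 3 4 7.

5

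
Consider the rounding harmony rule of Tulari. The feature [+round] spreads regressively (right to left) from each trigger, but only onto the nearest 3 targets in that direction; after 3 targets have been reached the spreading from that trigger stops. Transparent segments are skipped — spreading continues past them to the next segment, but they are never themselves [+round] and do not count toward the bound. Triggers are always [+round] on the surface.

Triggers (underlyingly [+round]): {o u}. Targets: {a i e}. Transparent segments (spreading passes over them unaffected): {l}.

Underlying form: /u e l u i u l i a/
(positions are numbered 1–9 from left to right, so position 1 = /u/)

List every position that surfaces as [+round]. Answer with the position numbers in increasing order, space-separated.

1 2 4 5 6

From /u/ at 1 leftward: word edge.
From /u/ at 4 leftward: 3 /l/ transparent; 2 /e/ → [+round]; 1 /u/ is itself a trigger — this domain ends here.
From /u/ at 6 leftward: 5 /i/ → [+round]; 4 /u/ is itself a trigger — this domain ends here.
Targets with no active source: positions 8 9 stay [-round].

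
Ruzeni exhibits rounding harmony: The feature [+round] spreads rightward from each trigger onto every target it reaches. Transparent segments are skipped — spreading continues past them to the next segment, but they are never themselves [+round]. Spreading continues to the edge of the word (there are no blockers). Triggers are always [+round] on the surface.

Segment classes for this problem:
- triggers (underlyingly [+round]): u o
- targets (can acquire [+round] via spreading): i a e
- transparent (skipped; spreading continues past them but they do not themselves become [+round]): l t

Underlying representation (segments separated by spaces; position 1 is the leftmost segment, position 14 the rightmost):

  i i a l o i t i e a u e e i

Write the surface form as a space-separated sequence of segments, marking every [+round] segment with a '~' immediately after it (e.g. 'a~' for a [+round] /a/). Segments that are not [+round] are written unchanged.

i i a l o~ i~ t i~ e~ a~ u~ e~ e~ i~

From /o/ at 5 rightward: 6 /i/ → [+round]; 7 /t/ transparent; 8 /i/ → [+round]; 9 /e/ → [+round]; 10 /a/ → [+round]; 11 /u/ is itself a trigger — this domain ends here.
From /u/ at 11 rightward: 12 /e/ → [+round]; 13 /e/ → [+round]; 14 /i/ → [+round]; word edge.
Targets with no active source: positions 1 2 3 stay [-round].
[+round] positions on the surface: 5 6 8 9 10 11 12 13 14.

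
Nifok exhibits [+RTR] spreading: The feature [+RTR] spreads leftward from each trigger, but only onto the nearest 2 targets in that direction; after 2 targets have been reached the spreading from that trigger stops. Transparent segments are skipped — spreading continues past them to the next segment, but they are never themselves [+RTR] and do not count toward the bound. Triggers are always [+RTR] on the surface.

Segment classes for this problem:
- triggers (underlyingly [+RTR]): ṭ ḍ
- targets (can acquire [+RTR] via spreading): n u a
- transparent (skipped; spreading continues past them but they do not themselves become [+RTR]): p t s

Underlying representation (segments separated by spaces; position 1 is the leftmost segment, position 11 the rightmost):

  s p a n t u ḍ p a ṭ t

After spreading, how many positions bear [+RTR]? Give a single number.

5

From /ḍ/ at 7 leftward: 6 /u/ → [+RTR]; 5 /t/ transparent; 4 /n/ → [+RTR]; bound reached.
From /ṭ/ at 10 leftward: 9 /a/ → [+RTR]; 8 /p/ transparent; 7 /ḍ/ is itself a trigger — this domain ends here.
Target with no active source: position 3 stays [-emphatic].
[+RTR] positions on the surface: 4 6 7 9 10.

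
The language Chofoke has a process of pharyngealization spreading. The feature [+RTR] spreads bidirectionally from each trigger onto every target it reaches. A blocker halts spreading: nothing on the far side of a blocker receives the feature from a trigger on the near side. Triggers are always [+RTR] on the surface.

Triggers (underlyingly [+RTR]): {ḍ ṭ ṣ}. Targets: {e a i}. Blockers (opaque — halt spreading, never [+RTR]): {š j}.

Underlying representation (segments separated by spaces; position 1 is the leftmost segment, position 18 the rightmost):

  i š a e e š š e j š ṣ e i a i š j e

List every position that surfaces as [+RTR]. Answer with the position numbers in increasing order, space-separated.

11 12 13 14 15

From /ṣ/ at 11 rightward: 12 /e/ → [+RTR]; 13 /i/ → [+RTR]; 14 /a/ → [+RTR]; 15 /i/ → [+RTR]; 16 /š/ blocks.
From /ṣ/ at 11 leftward: 10 /š/ blocks.
Targets with no active source: positions 1 3 4 5 8 18 stay [-emphatic].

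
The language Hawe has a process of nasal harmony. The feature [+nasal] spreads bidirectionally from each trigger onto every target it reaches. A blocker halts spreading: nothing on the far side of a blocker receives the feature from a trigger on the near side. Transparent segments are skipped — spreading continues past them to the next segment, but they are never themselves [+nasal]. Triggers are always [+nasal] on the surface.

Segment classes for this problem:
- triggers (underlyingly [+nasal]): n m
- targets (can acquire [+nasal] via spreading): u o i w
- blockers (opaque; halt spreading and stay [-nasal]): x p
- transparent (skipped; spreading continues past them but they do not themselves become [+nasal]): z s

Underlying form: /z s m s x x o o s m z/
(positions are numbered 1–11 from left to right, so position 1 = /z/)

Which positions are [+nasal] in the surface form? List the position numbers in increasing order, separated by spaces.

3 7 8 10

From /m/ at 3 rightward: 4 /s/ transparent; 5 /x/ blocks.
From /m/ at 3 leftward: 2 /s/ transparent; 1 /z/ transparent; word edge.
From /m/ at 10 rightward: 11 /z/ transparent; word edge.
From /m/ at 10 leftward: 9 /s/ transparent; 8 /o/ → [+nasal]; 7 /o/ → [+nasal]; 6 /x/ blocks.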